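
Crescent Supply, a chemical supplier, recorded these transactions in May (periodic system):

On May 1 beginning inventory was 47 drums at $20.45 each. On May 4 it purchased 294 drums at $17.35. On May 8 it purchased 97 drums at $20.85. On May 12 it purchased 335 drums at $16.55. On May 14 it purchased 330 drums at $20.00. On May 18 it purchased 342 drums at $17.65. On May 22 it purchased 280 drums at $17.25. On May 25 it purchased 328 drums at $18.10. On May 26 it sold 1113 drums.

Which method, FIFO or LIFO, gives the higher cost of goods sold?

FIFO

FIFO COGS: 47 @ $20.45 + 294 @ $17.35 + 97 @ $20.85 + 335 @ $16.55 + 330 @ $20.00 + 10 @ $17.65 = $20,405.25
LIFO COGS: 328 @ $18.10 + 280 @ $17.25 + 342 @ $17.65 + 163 @ $20.00 = $20,063.10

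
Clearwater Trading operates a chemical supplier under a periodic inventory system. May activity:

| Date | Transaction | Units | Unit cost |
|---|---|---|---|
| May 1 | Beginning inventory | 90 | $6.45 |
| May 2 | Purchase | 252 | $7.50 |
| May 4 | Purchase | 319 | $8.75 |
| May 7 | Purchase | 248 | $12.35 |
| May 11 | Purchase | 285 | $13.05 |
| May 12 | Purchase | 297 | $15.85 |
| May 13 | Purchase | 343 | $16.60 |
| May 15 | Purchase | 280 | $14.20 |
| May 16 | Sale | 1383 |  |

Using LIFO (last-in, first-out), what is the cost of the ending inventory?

Ending inventory = $6,126.25

May 16, 1383 sold [LIFO — newest first]: 280 @ $14.20 + 343 @ $16.60 + 297 @ $15.85 + 285 @ $13.05 + 178 @ $12.35 = $20,294.80
Ending inventory: 90 @ $6.45 + 252 @ $7.50 + 319 @ $8.75 + 70 @ $12.35 = $6,126.25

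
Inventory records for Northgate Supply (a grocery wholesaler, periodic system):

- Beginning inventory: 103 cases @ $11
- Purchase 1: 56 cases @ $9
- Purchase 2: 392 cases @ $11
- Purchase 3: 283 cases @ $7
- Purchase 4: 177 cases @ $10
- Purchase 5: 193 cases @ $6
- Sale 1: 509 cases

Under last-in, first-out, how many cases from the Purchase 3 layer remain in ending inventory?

144

Sale 1 (509) [LIFO — newest first]: 193 @ $6 + 177 @ $10 + 139 @ $7 = $3,901
Ending inventory: 103 @ $11 + 56 @ $9 + 392 @ $11 + 144 @ $7 = $6,957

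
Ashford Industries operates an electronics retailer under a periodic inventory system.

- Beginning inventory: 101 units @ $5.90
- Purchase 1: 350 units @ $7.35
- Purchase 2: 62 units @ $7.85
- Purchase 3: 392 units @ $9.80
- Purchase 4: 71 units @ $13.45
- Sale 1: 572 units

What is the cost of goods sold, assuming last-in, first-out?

COGS = $5,628.70

Sale 1 (572) [LIFO — newest first]: 71 @ $13.45 + 392 @ $9.80 + 62 @ $7.85 + 47 @ $7.35 = $5,628.70
Ending inventory: 101 @ $5.90 + 303 @ $7.35 = $2,822.95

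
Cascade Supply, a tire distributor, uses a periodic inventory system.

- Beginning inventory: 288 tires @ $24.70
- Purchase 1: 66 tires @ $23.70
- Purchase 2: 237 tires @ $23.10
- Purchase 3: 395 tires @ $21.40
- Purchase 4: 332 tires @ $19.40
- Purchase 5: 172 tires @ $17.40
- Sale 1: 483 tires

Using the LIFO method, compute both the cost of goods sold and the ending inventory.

Sale 1 (483) [LIFO — newest first]: 172 @ $17.40 + 311 @ $19.40 = $9,026.20
Ending inventory: 288 @ $24.70 + 66 @ $23.70 + 237 @ $23.10 + 395 @ $21.40 + 21 @ $19.40 = $23,012.90

COGS = $9,026.20; ending inventory = $23,012.90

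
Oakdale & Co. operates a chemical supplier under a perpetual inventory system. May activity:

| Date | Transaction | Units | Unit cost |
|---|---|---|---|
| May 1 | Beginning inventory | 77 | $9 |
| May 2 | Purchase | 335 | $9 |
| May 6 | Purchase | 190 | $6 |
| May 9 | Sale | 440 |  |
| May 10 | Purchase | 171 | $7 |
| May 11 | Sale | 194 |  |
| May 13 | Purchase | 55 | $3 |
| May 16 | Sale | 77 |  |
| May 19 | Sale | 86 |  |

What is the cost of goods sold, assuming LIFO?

COGS = $5,931

May 9, 440 sold [LIFO — newest first]: 190 @ $6 + 250 @ $9 = $3,390
May 11, 194 sold [LIFO — newest first]: 171 @ $7 + 23 @ $9 = $1,404
May 16, 77 sold [LIFO — newest first]: 55 @ $3 + 22 @ $9 = $363
May 19, 86 sold [LIFO — newest first]: 40 @ $9 + 46 @ $9 = $774
Total COGS = $3,390 + $1,404 + $363 + $774 = $5,931
Ending inventory: 31 @ $9 = $279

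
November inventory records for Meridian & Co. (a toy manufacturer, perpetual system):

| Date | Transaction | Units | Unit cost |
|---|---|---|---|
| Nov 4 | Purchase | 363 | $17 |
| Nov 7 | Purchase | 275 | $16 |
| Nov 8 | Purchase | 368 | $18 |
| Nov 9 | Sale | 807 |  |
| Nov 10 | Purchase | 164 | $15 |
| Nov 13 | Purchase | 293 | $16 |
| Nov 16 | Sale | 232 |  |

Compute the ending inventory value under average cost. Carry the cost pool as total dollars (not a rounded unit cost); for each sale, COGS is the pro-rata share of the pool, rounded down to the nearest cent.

After Nov 4: 363 on hand, pool $6,171.00 (≈ $17.0000 each)
After Nov 7: 638 on hand, pool $10,571.00 (≈ $16.5690 each)
After Nov 8: 1006 on hand, pool $17,195.00 (≈ $17.0924 each)
Nov 9, sell 807: 807/1006 × $17,195.00 → $13,793.60
After Nov 10: 363 on hand, pool $5,861.40 (≈ $16.1471 each)
After Nov 13: 656 on hand, pool $10,549.40 (≈ $16.0814 each)
Nov 16, sell 232: 232/656 × $10,549.40 → $3,730.88
Total COGS = $13,793.60 + $3,730.88 = $17,524.48
Ending inventory (cost pool remaining) = $6,818.52

Ending inventory = $6,818.52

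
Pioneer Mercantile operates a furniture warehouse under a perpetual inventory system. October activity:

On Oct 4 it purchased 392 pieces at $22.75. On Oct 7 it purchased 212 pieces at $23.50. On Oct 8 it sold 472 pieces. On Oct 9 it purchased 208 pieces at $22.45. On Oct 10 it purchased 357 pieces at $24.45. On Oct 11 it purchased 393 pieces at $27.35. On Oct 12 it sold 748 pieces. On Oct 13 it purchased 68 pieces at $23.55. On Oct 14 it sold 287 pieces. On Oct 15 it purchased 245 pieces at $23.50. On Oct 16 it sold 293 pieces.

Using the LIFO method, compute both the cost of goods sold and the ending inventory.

Oct 8, 472 sold [LIFO — newest first]: 212 @ $23.50 + 260 @ $22.75 = $10,897.00
Oct 12, 748 sold [LIFO — newest first]: 393 @ $27.35 + 355 @ $24.45 = $19,428.30
Oct 14, 287 sold [LIFO — newest first]: 68 @ $23.55 + 2 @ $24.45 + 208 @ $22.45 + 9 @ $22.75 = $6,524.65
Oct 16, 293 sold [LIFO — newest first]: 245 @ $23.50 + 48 @ $22.75 = $6,849.50
Total COGS = $10,897.00 + $19,428.30 + $6,524.65 + $6,849.50 = $43,699.45
Ending inventory: 75 @ $22.75 = $1,706.25
Check: goods available $45,405.70 = COGS $43,699.45 + ending $1,706.25

COGS = $43,699.45; ending inventory = $1,706.25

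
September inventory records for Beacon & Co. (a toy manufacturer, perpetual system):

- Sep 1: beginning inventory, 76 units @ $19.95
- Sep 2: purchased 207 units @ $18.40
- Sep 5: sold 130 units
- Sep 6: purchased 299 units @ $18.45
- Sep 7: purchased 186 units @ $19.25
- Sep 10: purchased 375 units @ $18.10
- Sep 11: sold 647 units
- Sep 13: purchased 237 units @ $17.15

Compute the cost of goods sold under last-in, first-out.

Sep 5, 130 sold [LIFO — newest first]: 130 @ $18.40 = $2,392.00
Sep 11, 647 sold [LIFO — newest first]: 375 @ $18.10 + 186 @ $19.25 + 86 @ $18.45 = $11,954.70
Total COGS = $2,392.00 + $11,954.70 = $14,346.70
Ending inventory: 76 @ $19.95 + 77 @ $18.40 + 213 @ $18.45 + 237 @ $17.15 = $10,927.40
Check: goods available $25,274.10 = COGS $14,346.70 + ending $10,927.40

COGS = $14,346.70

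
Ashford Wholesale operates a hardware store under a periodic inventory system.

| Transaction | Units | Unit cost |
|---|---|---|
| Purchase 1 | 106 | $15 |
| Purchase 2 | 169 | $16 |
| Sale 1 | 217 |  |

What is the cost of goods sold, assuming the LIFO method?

COGS = $3,424

Sale 1 (217) [LIFO — newest first]: 169 @ $16 + 48 @ $15 = $3,424
Ending inventory: 58 @ $15 = $870
Check: goods available $4,294 = COGS $3,424 + ending $870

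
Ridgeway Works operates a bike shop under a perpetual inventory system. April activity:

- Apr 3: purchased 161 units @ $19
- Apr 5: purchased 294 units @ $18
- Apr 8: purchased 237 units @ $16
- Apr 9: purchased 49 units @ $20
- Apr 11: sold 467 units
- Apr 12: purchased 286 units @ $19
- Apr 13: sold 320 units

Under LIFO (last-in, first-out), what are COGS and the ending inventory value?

COGS = $14,076; ending inventory = $4,481

Apr 11, 467 sold [LIFO — newest first]: 49 @ $20 + 237 @ $16 + 181 @ $18 = $8,030
Apr 13, 320 sold [LIFO — newest first]: 286 @ $19 + 34 @ $18 = $6,046
Total COGS = $8,030 + $6,046 = $14,076
Ending inventory: 161 @ $19 + 79 @ $18 = $4,481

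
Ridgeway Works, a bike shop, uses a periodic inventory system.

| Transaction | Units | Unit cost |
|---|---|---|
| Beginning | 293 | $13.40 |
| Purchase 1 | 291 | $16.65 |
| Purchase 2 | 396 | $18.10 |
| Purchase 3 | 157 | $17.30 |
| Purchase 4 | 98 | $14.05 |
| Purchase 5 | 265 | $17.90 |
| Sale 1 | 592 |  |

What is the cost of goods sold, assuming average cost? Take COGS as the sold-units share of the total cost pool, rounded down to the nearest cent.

COGS = $9,778.04

Sale 1, sell 592: 592/1500 × $24,775.45 → $9,778.04
Ending inventory (cost pool remaining) = $14,997.41
Check: goods available $24,775.45 = COGS $9,778.04 + ending $14,997.41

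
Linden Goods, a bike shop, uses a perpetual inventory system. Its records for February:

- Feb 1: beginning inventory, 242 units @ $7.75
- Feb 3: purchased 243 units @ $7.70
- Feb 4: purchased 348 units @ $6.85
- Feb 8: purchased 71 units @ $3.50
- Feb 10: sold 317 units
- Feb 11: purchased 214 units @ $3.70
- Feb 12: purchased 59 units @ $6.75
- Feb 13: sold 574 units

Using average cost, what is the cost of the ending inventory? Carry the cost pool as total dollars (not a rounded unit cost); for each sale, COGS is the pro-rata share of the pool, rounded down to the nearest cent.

After Feb 1: 242 on hand, pool $1,875.50 (≈ $7.7500 each)
After Feb 3: 485 on hand, pool $3,746.60 (≈ $7.7249 each)
After Feb 4: 833 on hand, pool $6,130.40 (≈ $7.3594 each)
After Feb 8: 904 on hand, pool $6,378.90 (≈ $7.0563 each)
Feb 10, sell 317: 317/904 × $6,378.90 → $2,236.84
After Feb 11: 801 on hand, pool $4,933.86 (≈ $6.1596 each)
After Feb 12: 860 on hand, pool $5,332.11 (≈ $6.2001 each)
Feb 13, sell 574: 574/860 × $5,332.11 → $3,558.87
Total COGS = $2,236.84 + $3,558.87 = $5,795.71
Ending inventory (cost pool remaining) = $1,773.24
Check: goods available $7,568.95 = COGS $5,795.71 + ending $1,773.24

Ending inventory = $1,773.24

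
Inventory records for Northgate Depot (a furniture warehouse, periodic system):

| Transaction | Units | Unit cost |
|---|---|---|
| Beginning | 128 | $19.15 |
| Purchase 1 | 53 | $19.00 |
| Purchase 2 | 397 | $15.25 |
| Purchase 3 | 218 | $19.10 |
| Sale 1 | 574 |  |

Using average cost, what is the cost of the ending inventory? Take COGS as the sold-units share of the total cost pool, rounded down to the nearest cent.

Ending inventory = $3,814.24

Sale 1, sell 574: 574/796 × $13,676.25 → $9,862.01
Ending inventory (cost pool remaining) = $3,814.24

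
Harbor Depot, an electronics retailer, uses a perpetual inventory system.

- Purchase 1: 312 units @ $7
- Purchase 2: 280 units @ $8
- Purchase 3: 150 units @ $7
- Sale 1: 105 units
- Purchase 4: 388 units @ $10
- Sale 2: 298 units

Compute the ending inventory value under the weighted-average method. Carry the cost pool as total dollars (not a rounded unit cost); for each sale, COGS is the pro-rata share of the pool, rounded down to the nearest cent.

After Purchase 1: 312 on hand, pool $2,184.00 (≈ $7.0000 each)
After Purchase 2: 592 on hand, pool $4,424.00 (≈ $7.4730 each)
After Purchase 3: 742 on hand, pool $5,474.00 (≈ $7.3774 each)
Sale 1, sell 105: 105/742 × $5,474.00 → $774.62
After Purchase 4: 1025 on hand, pool $8,579.38 (≈ $8.3701 each)
Sale 2, sell 298: 298/1025 × $8,579.38 → $2,494.29
Total COGS = $774.62 + $2,494.29 = $3,268.91
Ending inventory (cost pool remaining) = $6,085.09

Ending inventory = $6,085.09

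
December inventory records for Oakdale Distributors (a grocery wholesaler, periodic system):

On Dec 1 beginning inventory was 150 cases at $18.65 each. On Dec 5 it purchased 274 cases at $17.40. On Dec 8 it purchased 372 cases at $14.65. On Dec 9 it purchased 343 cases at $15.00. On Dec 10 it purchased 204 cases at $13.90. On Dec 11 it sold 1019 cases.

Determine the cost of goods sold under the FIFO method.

Dec 11, 1019 sold [FIFO — oldest first]: 150 @ $18.65 + 274 @ $17.40 + 372 @ $14.65 + 223 @ $15.00 = $16,359.90
Ending inventory: 120 @ $15.00 + 204 @ $13.90 = $4,635.60

COGS = $16,359.90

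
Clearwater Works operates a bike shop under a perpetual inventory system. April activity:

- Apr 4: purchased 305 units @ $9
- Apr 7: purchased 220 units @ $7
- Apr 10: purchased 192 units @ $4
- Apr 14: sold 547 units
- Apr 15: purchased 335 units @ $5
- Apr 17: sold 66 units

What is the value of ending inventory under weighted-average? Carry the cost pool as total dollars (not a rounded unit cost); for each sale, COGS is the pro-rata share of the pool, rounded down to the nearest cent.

Ending inventory = $2,497.58

After Apr 4: 305 on hand, pool $2,745.00 (≈ $9.0000 each)
After Apr 7: 525 on hand, pool $4,285.00 (≈ $8.1619 each)
After Apr 10: 717 on hand, pool $5,053.00 (≈ $7.0474 each)
Apr 14, sell 547: 547/717 × $5,053.00 → $3,854.93
After Apr 15: 505 on hand, pool $2,873.07 (≈ $5.6892 each)
Apr 17, sell 66: 66/505 × $2,873.07 → $375.49
Total COGS = $3,854.93 + $375.49 = $4,230.42
Ending inventory (cost pool remaining) = $2,497.58
Check: goods available $6,728.00 = COGS $4,230.42 + ending $2,497.58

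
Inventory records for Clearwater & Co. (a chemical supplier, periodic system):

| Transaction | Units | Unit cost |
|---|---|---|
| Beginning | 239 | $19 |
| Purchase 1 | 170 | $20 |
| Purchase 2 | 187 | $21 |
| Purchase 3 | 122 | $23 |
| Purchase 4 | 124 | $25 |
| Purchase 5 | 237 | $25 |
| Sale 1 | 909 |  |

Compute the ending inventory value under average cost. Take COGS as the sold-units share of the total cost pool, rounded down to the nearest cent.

Sale 1, sell 909: 909/1079 × $23,699.00 → $19,965.14
Ending inventory (cost pool remaining) = $3,733.86

Ending inventory = $3,733.86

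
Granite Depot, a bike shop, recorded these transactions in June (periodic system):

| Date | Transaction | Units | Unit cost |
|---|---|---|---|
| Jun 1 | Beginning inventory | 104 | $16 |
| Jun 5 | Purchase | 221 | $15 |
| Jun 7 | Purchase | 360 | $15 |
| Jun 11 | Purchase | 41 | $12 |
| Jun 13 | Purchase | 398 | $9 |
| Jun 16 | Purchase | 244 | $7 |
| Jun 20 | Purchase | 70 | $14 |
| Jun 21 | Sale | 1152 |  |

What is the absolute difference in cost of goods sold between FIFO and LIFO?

FIFO COGS: 104 @ $16 + 221 @ $15 + 360 @ $15 + 41 @ $12 + 398 @ $9 + 28 @ $7 = $14,649
LIFO COGS: 70 @ $14 + 244 @ $7 + 398 @ $9 + 41 @ $12 + 360 @ $15 + 39 @ $15 = $12,747
Difference = |$14,649 − $12,747| = $1,902

$1,902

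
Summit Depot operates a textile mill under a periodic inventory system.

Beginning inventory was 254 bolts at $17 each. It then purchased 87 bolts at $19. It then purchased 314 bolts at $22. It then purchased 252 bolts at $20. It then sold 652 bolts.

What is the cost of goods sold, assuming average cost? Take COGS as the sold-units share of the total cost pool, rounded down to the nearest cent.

Sale 1, sell 652: 652/907 × $17,919.00 → $12,881.13
Ending inventory (cost pool remaining) = $5,037.87

COGS = $12,881.13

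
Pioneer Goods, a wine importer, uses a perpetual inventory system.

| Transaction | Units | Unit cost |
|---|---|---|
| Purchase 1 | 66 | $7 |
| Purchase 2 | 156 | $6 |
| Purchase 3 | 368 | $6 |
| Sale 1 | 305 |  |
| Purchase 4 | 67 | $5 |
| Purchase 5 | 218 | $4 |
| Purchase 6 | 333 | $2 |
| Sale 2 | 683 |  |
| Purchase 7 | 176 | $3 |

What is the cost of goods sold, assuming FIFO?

COGS = $5,039

Sale 1 (305) [FIFO — oldest first]: 66 @ $7 + 156 @ $6 + 83 @ $6 = $1,896
Sale 2 (683) [FIFO — oldest first]: 285 @ $6 + 67 @ $5 + 218 @ $4 + 113 @ $2 = $3,143
Total COGS = $1,896 + $3,143 = $5,039
Ending inventory: 220 @ $2 + 176 @ $3 = $968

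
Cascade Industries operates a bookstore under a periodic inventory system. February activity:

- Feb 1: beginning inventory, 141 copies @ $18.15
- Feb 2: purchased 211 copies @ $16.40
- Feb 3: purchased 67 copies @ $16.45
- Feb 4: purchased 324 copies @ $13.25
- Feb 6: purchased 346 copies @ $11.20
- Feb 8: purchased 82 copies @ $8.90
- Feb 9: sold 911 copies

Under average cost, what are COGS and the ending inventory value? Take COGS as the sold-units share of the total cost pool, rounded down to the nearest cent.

Feb 9, sell 911: 911/1171 × $16,019.70 → $12,462.80
Ending inventory (cost pool remaining) = $3,556.90
Check: goods available $16,019.70 = COGS $12,462.80 + ending $3,556.90

COGS = $12,462.80; ending inventory = $3,556.90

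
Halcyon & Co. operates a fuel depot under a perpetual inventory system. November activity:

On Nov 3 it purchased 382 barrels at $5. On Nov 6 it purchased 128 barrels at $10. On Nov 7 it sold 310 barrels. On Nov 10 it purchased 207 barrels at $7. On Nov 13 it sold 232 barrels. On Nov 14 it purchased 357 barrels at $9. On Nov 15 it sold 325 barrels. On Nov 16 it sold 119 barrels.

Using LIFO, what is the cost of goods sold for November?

COGS = $7,412

Nov 7, 310 sold [LIFO — newest first]: 128 @ $10 + 182 @ $5 = $2,190
Nov 13, 232 sold [LIFO — newest first]: 207 @ $7 + 25 @ $5 = $1,574
Nov 15, 325 sold [LIFO — newest first]: 325 @ $9 = $2,925
Nov 16, 119 sold [LIFO — newest first]: 32 @ $9 + 87 @ $5 = $723
Total COGS = $2,190 + $1,574 + $2,925 + $723 = $7,412
Ending inventory: 88 @ $5 = $440
Check: goods available $7,852 = COGS $7,412 + ending $440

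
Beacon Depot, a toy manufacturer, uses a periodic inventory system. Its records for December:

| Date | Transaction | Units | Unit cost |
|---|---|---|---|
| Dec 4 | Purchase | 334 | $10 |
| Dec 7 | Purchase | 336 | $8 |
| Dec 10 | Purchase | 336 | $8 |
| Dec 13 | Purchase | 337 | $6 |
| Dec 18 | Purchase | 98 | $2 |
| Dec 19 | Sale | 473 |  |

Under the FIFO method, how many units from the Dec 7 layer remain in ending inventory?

Dec 19, 473 sold [FIFO — oldest first]: 334 @ $10 + 139 @ $8 = $4,452
Ending inventory: 197 @ $8 + 336 @ $8 + 337 @ $6 + 98 @ $2 = $6,482

197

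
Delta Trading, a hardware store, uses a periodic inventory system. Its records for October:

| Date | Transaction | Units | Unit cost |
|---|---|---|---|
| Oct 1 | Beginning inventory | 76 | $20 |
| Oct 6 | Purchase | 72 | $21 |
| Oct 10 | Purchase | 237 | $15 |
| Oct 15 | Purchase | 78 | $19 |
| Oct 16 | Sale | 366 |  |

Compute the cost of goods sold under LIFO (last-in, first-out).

COGS = $6,108

Oct 16, 366 sold [LIFO — newest first]: 78 @ $19 + 237 @ $15 + 51 @ $21 = $6,108
Ending inventory: 76 @ $20 + 21 @ $21 = $1,961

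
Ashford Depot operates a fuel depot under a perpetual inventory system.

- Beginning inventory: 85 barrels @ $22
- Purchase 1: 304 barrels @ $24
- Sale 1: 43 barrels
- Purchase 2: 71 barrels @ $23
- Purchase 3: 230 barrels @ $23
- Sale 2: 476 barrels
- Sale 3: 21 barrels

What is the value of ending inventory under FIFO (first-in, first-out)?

Ending inventory = $3,450

Sale 1 (43) [FIFO — oldest first]: 43 @ $22 = $946
Sale 2 (476) [FIFO — oldest first]: 42 @ $22 + 304 @ $24 + 71 @ $23 + 59 @ $23 = $11,210
Sale 3 (21) [FIFO — oldest first]: 21 @ $23 = $483
Total COGS = $946 + $11,210 + $483 = $12,639
Ending inventory: 150 @ $23 = $3,450
Check: goods available $16,089 = COGS $12,639 + ending $3,450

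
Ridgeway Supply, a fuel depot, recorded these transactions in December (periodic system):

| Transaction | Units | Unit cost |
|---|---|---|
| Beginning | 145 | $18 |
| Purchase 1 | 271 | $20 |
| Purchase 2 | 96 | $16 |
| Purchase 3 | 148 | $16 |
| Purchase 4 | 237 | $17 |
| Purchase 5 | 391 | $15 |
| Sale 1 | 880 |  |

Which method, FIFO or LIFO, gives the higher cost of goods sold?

FIFO COGS: 145 @ $18 + 271 @ $20 + 96 @ $16 + 148 @ $16 + 220 @ $17 = $15,674
LIFO COGS: 391 @ $15 + 237 @ $17 + 148 @ $16 + 96 @ $16 + 8 @ $20 = $13,958

FIFO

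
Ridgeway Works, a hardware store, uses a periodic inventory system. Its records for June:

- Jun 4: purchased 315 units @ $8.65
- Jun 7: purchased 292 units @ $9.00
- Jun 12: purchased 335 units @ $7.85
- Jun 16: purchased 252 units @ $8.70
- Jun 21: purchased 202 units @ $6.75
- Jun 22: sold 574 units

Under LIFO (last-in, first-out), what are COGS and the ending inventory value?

COGS = $4,497.90; ending inventory = $7,040.50

Jun 22, 574 sold [LIFO — newest first]: 202 @ $6.75 + 252 @ $8.70 + 120 @ $7.85 = $4,497.90
Ending inventory: 315 @ $8.65 + 292 @ $9.00 + 215 @ $7.85 = $7,040.50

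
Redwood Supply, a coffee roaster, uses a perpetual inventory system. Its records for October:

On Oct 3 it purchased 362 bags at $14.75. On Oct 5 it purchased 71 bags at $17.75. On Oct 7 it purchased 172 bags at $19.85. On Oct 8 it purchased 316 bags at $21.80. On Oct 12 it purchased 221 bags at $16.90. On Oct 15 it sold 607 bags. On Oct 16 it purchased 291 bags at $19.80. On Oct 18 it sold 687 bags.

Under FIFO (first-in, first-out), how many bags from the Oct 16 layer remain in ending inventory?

Oct 15, 607 sold [FIFO — oldest first]: 362 @ $14.75 + 71 @ $17.75 + 172 @ $19.85 + 2 @ $21.80 = $10,057.55
Oct 18, 687 sold [FIFO — oldest first]: 314 @ $21.80 + 221 @ $16.90 + 152 @ $19.80 = $13,589.70
Total COGS = $10,057.55 + $13,589.70 = $23,647.25
Ending inventory: 139 @ $19.80 = $2,752.20
Check: goods available $26,399.45 = COGS $23,647.25 + ending $2,752.20

139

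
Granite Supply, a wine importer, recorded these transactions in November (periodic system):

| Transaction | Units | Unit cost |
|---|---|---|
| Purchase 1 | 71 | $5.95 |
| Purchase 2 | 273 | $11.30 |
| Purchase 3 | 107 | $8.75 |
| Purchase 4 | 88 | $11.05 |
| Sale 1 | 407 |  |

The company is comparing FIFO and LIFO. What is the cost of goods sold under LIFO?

COGS = $4,304.25

FIFO COGS: 71 @ $5.95 + 273 @ $11.30 + 63 @ $8.75 = $4,058.60
LIFO COGS: 88 @ $11.05 + 107 @ $8.75 + 212 @ $11.30 = $4,304.25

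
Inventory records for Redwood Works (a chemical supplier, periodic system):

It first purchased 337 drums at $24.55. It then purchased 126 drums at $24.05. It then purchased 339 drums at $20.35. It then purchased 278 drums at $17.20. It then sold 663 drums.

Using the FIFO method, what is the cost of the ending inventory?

Ending inventory = $7,610.25

Sale 1 (663) [FIFO — oldest first]: 337 @ $24.55 + 126 @ $24.05 + 200 @ $20.35 = $15,373.65
Ending inventory: 139 @ $20.35 + 278 @ $17.20 = $7,610.25
Check: goods available $22,983.90 = COGS $15,373.65 + ending $7,610.25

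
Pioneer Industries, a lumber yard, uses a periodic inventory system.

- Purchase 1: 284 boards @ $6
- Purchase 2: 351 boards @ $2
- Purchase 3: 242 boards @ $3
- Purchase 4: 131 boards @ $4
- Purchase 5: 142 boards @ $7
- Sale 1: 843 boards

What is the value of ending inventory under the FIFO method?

Ending inventory = $1,620

Sale 1 (843) [FIFO — oldest first]: 284 @ $6 + 351 @ $2 + 208 @ $3 = $3,030
Ending inventory: 34 @ $3 + 131 @ $4 + 142 @ $7 = $1,620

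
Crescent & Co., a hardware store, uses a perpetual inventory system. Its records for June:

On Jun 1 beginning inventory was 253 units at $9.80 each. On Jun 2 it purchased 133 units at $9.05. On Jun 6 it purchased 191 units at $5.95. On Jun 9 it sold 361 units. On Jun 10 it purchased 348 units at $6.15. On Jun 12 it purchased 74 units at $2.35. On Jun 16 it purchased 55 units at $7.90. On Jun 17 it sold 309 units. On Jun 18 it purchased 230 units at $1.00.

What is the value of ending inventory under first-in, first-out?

Jun 9, 361 sold [FIFO — oldest first]: 253 @ $9.80 + 108 @ $9.05 = $3,456.80
Jun 17, 309 sold [FIFO — oldest first]: 25 @ $9.05 + 191 @ $5.95 + 93 @ $6.15 = $1,934.65
Total COGS = $3,456.80 + $1,934.65 = $5,391.45
Ending inventory: 255 @ $6.15 + 74 @ $2.35 + 55 @ $7.90 + 230 @ $1.00 = $2,406.65
Check: goods available $7,798.10 = COGS $5,391.45 + ending $2,406.65

Ending inventory = $2,406.65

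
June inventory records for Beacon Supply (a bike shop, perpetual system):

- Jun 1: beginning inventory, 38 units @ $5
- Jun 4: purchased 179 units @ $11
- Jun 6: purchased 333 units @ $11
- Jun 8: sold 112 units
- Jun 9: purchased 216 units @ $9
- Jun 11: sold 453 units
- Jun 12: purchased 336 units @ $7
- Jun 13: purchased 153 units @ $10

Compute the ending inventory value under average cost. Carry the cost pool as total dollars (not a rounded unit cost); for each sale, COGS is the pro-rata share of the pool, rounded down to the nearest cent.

After Jun 1: 38 on hand, pool $190.00 (≈ $5.0000 each)
After Jun 4: 217 on hand, pool $2,159.00 (≈ $9.9493 each)
After Jun 6: 550 on hand, pool $5,822.00 (≈ $10.5855 each)
Jun 8, sell 112: 112/550 × $5,822.00 → $1,185.57
After Jun 9: 654 on hand, pool $6,580.43 (≈ $10.0618 each)
Jun 11, sell 453: 453/654 × $6,580.43 → $4,558.00
After Jun 12: 537 on hand, pool $4,374.43 (≈ $8.1461 each)
After Jun 13: 690 on hand, pool $5,904.43 (≈ $8.5571 each)
Total COGS = $1,185.57 + $4,558.00 = $5,743.57
Ending inventory (cost pool remaining) = $5,904.43
Check: goods available $11,648.00 = COGS $5,743.57 + ending $5,904.43

Ending inventory = $5,904.43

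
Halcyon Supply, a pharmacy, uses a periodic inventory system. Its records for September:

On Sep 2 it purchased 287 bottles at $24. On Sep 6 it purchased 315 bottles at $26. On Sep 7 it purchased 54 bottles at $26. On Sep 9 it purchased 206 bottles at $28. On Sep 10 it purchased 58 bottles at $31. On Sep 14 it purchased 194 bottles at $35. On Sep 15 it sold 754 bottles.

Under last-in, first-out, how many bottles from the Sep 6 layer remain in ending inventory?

73

Sep 15, 754 sold [LIFO — newest first]: 194 @ $35 + 58 @ $31 + 206 @ $28 + 54 @ $26 + 242 @ $26 = $22,052
Ending inventory: 287 @ $24 + 73 @ $26 = $8,786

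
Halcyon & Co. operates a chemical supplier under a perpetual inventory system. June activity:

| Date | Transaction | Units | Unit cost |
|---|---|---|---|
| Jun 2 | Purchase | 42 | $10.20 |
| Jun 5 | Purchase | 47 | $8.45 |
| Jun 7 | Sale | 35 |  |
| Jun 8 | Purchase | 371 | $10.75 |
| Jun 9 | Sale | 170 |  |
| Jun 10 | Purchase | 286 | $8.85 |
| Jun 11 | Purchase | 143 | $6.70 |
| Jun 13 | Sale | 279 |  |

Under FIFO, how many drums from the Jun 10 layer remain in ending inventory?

262

Jun 7, 35 sold [FIFO — oldest first]: 35 @ $10.20 = $357.00
Jun 9, 170 sold [FIFO — oldest first]: 7 @ $10.20 + 47 @ $8.45 + 116 @ $10.75 = $1,715.55
Jun 13, 279 sold [FIFO — oldest first]: 255 @ $10.75 + 24 @ $8.85 = $2,953.65
Total COGS = $357.00 + $1,715.55 + $2,953.65 = $5,026.20
Ending inventory: 262 @ $8.85 + 143 @ $6.70 = $3,276.80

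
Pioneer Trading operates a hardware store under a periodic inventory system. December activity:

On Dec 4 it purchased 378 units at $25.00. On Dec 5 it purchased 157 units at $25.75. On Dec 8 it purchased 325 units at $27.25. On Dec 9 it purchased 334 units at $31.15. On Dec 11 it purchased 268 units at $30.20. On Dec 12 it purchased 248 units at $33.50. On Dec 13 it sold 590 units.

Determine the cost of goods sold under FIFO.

Dec 13, 590 sold [FIFO — oldest first]: 378 @ $25.00 + 157 @ $25.75 + 55 @ $27.25 = $14,991.50
Ending inventory: 270 @ $27.25 + 334 @ $31.15 + 268 @ $30.20 + 248 @ $33.50 = $34,163.20

COGS = $14,991.50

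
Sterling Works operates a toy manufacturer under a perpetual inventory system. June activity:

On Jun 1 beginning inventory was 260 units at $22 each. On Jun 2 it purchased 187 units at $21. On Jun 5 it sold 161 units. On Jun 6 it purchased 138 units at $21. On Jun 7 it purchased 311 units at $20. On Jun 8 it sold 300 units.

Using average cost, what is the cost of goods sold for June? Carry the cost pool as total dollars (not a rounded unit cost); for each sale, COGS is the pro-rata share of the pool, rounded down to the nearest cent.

COGS = $9,715.60

After Jun 1: 260 on hand, pool $5,720.00 (≈ $22.0000 each)
After Jun 2: 447 on hand, pool $9,647.00 (≈ $21.5817 each)
Jun 5, sell 161: 161/447 × $9,647.00 → $3,474.64
After Jun 6: 424 on hand, pool $9,070.36 (≈ $21.3924 each)
After Jun 7: 735 on hand, pool $15,290.36 (≈ $20.8032 each)
Jun 8, sell 300: 300/735 × $15,290.36 → $6,240.96
Total COGS = $3,474.64 + $6,240.96 = $9,715.60
Ending inventory (cost pool remaining) = $9,049.40
Check: goods available $18,765.00 = COGS $9,715.60 + ending $9,049.40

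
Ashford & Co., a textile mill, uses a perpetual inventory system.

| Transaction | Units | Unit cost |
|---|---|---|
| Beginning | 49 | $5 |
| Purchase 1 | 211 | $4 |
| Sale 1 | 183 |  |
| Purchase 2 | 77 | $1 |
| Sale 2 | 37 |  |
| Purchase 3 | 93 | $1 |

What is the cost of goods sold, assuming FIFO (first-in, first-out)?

COGS = $929

Sale 1 (183) [FIFO — oldest first]: 49 @ $5 + 134 @ $4 = $781
Sale 2 (37) [FIFO — oldest first]: 37 @ $4 = $148
Total COGS = $781 + $148 = $929
Ending inventory: 40 @ $4 + 77 @ $1 + 93 @ $1 = $330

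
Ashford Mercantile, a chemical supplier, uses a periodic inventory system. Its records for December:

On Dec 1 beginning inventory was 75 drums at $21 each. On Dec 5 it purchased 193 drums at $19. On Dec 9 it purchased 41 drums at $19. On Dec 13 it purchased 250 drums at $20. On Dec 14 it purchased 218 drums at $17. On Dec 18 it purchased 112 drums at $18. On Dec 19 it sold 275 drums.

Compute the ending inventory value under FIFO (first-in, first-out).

Ending inventory = $11,368

Dec 19, 275 sold [FIFO — oldest first]: 75 @ $21 + 193 @ $19 + 7 @ $19 = $5,375
Ending inventory: 34 @ $19 + 250 @ $20 + 218 @ $17 + 112 @ $18 = $11,368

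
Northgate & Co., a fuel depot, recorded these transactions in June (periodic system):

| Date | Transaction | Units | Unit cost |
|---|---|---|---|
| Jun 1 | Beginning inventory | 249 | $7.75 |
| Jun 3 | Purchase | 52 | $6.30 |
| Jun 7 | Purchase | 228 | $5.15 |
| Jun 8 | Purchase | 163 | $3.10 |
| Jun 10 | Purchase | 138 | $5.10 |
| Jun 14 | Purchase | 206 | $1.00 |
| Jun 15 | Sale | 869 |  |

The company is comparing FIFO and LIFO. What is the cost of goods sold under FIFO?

FIFO COGS: 249 @ $7.75 + 52 @ $6.30 + 228 @ $5.15 + 163 @ $3.10 + 138 @ $5.10 + 39 @ $1.00 = $4,679.65
LIFO COGS: 206 @ $1.00 + 138 @ $5.10 + 163 @ $3.10 + 228 @ $5.15 + 52 @ $6.30 + 82 @ $7.75 = $3,552.40

COGS = $4,679.65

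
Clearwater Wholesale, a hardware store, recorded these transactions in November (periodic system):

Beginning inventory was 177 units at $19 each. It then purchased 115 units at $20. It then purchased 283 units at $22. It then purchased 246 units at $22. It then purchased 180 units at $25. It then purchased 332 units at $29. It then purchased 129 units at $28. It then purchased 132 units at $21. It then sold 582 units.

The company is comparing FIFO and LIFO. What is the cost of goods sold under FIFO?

COGS = $12,043

FIFO COGS: 177 @ $19 + 115 @ $20 + 283 @ $22 + 7 @ $22 = $12,043
LIFO COGS: 132 @ $21 + 129 @ $28 + 321 @ $29 = $15,693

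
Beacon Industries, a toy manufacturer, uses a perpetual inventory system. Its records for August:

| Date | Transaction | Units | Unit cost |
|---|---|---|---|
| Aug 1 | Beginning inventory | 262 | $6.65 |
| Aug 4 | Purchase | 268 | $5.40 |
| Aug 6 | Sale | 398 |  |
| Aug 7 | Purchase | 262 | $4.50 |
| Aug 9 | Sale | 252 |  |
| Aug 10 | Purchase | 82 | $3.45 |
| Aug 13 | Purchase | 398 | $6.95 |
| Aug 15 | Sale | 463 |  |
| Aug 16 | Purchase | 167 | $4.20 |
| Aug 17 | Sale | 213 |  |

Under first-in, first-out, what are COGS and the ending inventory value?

Aug 6, 398 sold [FIFO — oldest first]: 262 @ $6.65 + 136 @ $5.40 = $2,476.70
Aug 9, 252 sold [FIFO — oldest first]: 132 @ $5.40 + 120 @ $4.50 = $1,252.80
Aug 15, 463 sold [FIFO — oldest first]: 142 @ $4.50 + 82 @ $3.45 + 239 @ $6.95 = $2,582.95
Aug 17, 213 sold [FIFO — oldest first]: 159 @ $6.95 + 54 @ $4.20 = $1,331.85
Total COGS = $2,476.70 + $1,252.80 + $2,582.95 + $1,331.85 = $7,644.30
Ending inventory: 113 @ $4.20 = $474.60
Check: goods available $8,118.90 = COGS $7,644.30 + ending $474.60

COGS = $7,644.30; ending inventory = $474.60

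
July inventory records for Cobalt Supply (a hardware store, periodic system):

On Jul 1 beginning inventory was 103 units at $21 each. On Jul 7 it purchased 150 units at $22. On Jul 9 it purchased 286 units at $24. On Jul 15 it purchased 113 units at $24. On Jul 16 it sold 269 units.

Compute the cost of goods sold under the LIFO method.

Jul 16, 269 sold [LIFO — newest first]: 113 @ $24 + 156 @ $24 = $6,456
Ending inventory: 103 @ $21 + 150 @ $22 + 130 @ $24 = $8,583

COGS = $6,456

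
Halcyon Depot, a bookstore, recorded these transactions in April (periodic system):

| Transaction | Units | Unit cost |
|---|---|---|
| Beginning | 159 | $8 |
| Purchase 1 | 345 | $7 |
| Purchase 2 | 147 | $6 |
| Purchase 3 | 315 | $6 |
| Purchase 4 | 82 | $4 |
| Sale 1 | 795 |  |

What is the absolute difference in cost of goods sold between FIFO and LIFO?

FIFO COGS: 159 @ $8 + 345 @ $7 + 147 @ $6 + 144 @ $6 = $5,433
LIFO COGS: 82 @ $4 + 315 @ $6 + 147 @ $6 + 251 @ $7 = $4,857
Difference = |$5,433 − $4,857| = $576

$576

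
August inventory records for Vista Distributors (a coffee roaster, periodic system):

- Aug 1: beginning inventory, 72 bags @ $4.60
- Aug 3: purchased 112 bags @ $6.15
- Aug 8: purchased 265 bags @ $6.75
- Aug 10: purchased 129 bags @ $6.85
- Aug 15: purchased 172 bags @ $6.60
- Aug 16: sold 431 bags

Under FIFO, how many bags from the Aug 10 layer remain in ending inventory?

Aug 16, 431 sold [FIFO — oldest first]: 72 @ $4.60 + 112 @ $6.15 + 247 @ $6.75 = $2,687.25
Ending inventory: 18 @ $6.75 + 129 @ $6.85 + 172 @ $6.60 = $2,140.35

129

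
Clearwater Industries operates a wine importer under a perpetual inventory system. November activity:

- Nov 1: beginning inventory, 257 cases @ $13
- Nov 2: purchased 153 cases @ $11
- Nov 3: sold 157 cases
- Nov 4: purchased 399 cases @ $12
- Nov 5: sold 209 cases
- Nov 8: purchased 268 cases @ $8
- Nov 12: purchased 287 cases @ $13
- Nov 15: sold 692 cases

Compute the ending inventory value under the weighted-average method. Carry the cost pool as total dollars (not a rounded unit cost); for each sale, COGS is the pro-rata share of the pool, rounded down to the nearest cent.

After Nov 1: 257 on hand, pool $3,341.00 (≈ $13.0000 each)
After Nov 2: 410 on hand, pool $5,024.00 (≈ $12.2537 each)
Nov 3, sell 157: 157/410 × $5,024.00 → $1,923.82
After Nov 4: 652 on hand, pool $7,888.18 (≈ $12.0984 each)
Nov 5, sell 209: 209/652 × $7,888.18 → $2,528.57
After Nov 8: 711 on hand, pool $7,503.61 (≈ $10.5536 each)
After Nov 12: 998 on hand, pool $11,234.61 (≈ $11.2571 each)
Nov 15, sell 692: 692/998 × $11,234.61 → $7,789.92
Total COGS = $1,923.82 + $2,528.57 + $7,789.92 = $12,242.31
Ending inventory (cost pool remaining) = $3,444.69
Check: goods available $15,687.00 = COGS $12,242.31 + ending $3,444.69

Ending inventory = $3,444.69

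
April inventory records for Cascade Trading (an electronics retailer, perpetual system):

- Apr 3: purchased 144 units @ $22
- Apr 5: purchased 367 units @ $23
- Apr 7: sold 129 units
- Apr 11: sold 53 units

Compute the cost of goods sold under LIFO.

Apr 7, 129 sold [LIFO — newest first]: 129 @ $23 = $2,967
Apr 11, 53 sold [LIFO — newest first]: 53 @ $23 = $1,219
Total COGS = $2,967 + $1,219 = $4,186
Ending inventory: 144 @ $22 + 185 @ $23 = $7,423

COGS = $4,186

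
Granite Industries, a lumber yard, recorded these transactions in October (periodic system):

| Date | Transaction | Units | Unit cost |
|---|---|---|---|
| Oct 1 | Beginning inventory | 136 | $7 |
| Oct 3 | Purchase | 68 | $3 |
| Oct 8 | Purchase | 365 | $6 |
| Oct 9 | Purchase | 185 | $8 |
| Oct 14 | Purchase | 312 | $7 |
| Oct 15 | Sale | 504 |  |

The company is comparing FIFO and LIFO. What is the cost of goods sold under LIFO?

FIFO COGS: 136 @ $7 + 68 @ $3 + 300 @ $6 = $2,956
LIFO COGS: 312 @ $7 + 185 @ $8 + 7 @ $6 = $3,706

COGS = $3,706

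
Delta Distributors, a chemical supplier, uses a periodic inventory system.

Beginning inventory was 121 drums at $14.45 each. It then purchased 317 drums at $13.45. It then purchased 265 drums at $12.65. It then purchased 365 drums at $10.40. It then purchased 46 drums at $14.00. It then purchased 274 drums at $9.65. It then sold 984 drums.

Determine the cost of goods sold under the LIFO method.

COGS = $10,893.65

Sale 1 (984) [LIFO — newest first]: 274 @ $9.65 + 46 @ $14.00 + 365 @ $10.40 + 265 @ $12.65 + 34 @ $13.45 = $10,893.65
Ending inventory: 121 @ $14.45 + 283 @ $13.45 = $5,554.80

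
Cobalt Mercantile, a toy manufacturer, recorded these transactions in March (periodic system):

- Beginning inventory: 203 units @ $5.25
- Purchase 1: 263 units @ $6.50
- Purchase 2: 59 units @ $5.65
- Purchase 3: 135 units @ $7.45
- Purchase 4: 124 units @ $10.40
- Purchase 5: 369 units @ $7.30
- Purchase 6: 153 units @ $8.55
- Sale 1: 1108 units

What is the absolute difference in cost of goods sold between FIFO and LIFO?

FIFO COGS: 203 @ $5.25 + 263 @ $6.50 + 59 @ $5.65 + 135 @ $7.45 + 124 @ $10.40 + 324 @ $7.30 = $7,769.15
LIFO COGS: 153 @ $8.55 + 369 @ $7.30 + 124 @ $10.40 + 135 @ $7.45 + 59 @ $5.65 + 263 @ $6.50 + 5 @ $5.25 = $8,366.30
Difference = |$7,769.15 − $8,366.30| = $597.15

$597.15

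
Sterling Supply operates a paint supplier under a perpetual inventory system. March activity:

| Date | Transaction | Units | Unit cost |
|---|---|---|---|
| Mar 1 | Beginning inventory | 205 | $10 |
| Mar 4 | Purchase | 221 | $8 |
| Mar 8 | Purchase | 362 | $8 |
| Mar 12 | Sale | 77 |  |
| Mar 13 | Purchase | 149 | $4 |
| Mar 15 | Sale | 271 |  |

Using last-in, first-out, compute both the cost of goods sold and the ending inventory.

COGS = $2,188; ending inventory = $5,122

Mar 12, 77 sold [LIFO — newest first]: 77 @ $8 = $616
Mar 15, 271 sold [LIFO — newest first]: 149 @ $4 + 122 @ $8 = $1,572
Total COGS = $616 + $1,572 = $2,188
Ending inventory: 205 @ $10 + 221 @ $8 + 163 @ $8 = $5,122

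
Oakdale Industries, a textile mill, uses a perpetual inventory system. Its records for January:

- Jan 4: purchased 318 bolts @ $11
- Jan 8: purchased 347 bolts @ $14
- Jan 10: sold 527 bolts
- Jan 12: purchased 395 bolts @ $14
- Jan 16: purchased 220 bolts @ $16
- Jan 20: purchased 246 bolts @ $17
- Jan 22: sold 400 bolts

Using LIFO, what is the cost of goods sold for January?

COGS = $13,484

Jan 10, 527 sold [LIFO — newest first]: 347 @ $14 + 180 @ $11 = $6,838
Jan 22, 400 sold [LIFO — newest first]: 246 @ $17 + 154 @ $16 = $6,646
Total COGS = $6,838 + $6,646 = $13,484
Ending inventory: 138 @ $11 + 395 @ $14 + 66 @ $16 = $8,104
Check: goods available $21,588 = COGS $13,484 + ending $8,104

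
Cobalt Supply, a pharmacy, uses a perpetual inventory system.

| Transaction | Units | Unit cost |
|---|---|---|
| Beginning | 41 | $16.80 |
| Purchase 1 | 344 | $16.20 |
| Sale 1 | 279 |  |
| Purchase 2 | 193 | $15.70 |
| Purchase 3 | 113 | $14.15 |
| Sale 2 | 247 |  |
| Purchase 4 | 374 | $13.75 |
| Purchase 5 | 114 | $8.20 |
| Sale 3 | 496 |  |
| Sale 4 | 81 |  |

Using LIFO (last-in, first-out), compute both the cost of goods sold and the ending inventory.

Sale 1 (279) [LIFO — newest first]: 279 @ $16.20 = $4,519.80
Sale 2 (247) [LIFO — newest first]: 113 @ $14.15 + 134 @ $15.70 = $3,702.75
Sale 3 (496) [LIFO — newest first]: 114 @ $8.20 + 374 @ $13.75 + 8 @ $15.70 = $6,202.90
Sale 4 (81) [LIFO — newest first]: 51 @ $15.70 + 30 @ $16.20 = $1,286.70
Total COGS = $4,519.80 + $3,702.75 + $6,202.90 + $1,286.70 = $15,712.15
Ending inventory: 41 @ $16.80 + 35 @ $16.20 = $1,255.80

COGS = $15,712.15; ending inventory = $1,255.80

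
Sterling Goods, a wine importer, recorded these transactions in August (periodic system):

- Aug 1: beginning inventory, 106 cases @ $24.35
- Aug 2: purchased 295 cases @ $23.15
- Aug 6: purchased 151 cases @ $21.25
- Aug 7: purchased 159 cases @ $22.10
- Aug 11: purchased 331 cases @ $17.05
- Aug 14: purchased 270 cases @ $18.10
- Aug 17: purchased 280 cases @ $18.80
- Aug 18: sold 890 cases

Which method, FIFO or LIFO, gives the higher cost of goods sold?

FIFO COGS: 106 @ $24.35 + 295 @ $23.15 + 151 @ $21.25 + 159 @ $22.10 + 179 @ $17.05 = $19,184.95
LIFO COGS: 280 @ $18.80 + 270 @ $18.10 + 331 @ $17.05 + 9 @ $22.10 = $15,993.45

FIFO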